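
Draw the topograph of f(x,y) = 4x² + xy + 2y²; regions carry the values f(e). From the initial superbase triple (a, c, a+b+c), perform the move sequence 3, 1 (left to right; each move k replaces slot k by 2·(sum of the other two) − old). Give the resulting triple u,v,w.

start (4,2,7) = (f(1,0),f(0,1),f(1,1))
replace slot 3: 2·(4+2) − 7 = 5 → (4,2,5)
replace slot 1: 2·(2+5) − 4 = 10 → (10,2,5)

10,2,5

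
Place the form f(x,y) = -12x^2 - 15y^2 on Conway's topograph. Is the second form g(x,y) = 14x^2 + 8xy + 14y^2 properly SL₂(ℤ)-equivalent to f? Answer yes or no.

D₁ = -720, D₂ = -720
f is negative-definite; reduce −f:
−f: reduced (well bottom): (12,0,15) with a≤c, −a<b≤a
flip sign back: reduced form of f is (-12,0,-15)
g: reduced (well bottom): (14,8,14) with a≤c, −a<b≤a
reduced forms (-12, 0, -15) vs (14, 8, 14) ⇒ inequivalent

no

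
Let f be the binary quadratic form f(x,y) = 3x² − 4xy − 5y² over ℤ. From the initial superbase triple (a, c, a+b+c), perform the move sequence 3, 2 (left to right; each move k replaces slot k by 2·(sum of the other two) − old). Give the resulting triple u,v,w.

start (3,-5,-6) = (f(1,0),f(0,1),f(1,1))
replace slot 3: 2·(3+(-5)) − (-6) = 2 → (3,-5,2)
replace slot 2: 2·(3+2) − (-5) = 15 → (3,15,2)

3,15,2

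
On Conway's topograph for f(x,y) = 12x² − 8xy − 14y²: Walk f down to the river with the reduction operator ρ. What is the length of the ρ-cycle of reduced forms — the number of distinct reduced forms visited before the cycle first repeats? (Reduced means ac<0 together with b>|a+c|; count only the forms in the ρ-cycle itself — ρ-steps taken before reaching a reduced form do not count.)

D = 736, ⌊√D⌋ = 27
descent: ρ → (-14,8,12)  [lands on river]
river: ρ → (12,16,-10)
river: ρ → (-10,24,4)
river: ρ → (4,24,-10)
river: ρ → (-10,16,12)
river: ρ → (12,8,-14)
river: ρ → (-14,20,6)
river: ρ → (6,16,-20)
river: ρ → (-20,24,2)
river: ρ → (2,24,-20)
river: ρ → (-20,16,6)
river: ρ → (6,20,-14)
ρ-cycle length = 12 (tail of 1 descent step not counted)

12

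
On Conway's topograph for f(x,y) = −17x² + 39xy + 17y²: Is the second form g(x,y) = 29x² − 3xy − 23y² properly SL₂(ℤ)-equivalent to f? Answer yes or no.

D₁ = 2677, D₂ = 2677
river cycle of f (length 14): (17, 29, -27), (-27, 25, 19), (19, 51, -1), (-1, 51, 19), (19, 25, -27), (-27, 29, 17), (17, 39, -17), (-17, 29, 27), (27, 25, -19), (-19, 51, 1), … (4 more)
river cycle of g (length 14): (-23, 49, 3), (3, 47, -39), (-39, 31, 11), (11, 35, -33), (-33, 31, 13), (13, 47, -9), (-9, 43, 23), (23, 49, -3), (-3, 47, 39), (39, 31, -11), … (4 more)
cycles differ ⇒ inequivalent

no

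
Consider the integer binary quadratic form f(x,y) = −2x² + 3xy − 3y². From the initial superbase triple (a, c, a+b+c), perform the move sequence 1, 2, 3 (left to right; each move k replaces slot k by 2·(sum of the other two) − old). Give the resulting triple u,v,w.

start (-2,-3,-2) = (f(1,0),f(0,1),f(1,1))
replace slot 1: 2·((-3)+(-2)) − (-2) = -8 → (-8,-3,-2)
replace slot 2: 2·((-8)+(-2)) − (-3) = -17 → (-8,-17,-2)
replace slot 3: 2·((-8)+(-17)) − (-2) = -48 → (-8,-17,-48)

-8,-17,-48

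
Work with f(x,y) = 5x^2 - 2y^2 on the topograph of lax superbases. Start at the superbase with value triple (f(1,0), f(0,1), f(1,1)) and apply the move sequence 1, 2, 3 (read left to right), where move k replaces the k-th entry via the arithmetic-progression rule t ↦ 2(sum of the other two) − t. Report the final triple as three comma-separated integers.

start (5,-2,3) = (f(1,0),f(0,1),f(1,1))
replace slot 1: 2·((-2)+3) − 5 = -3 → (-3,-2,3)
replace slot 2: 2·((-3)+3) − (-2) = 2 → (-3,2,3)
replace slot 3: 2·((-3)+2) − 3 = -5 → (-3,2,-5)

-3,2,-5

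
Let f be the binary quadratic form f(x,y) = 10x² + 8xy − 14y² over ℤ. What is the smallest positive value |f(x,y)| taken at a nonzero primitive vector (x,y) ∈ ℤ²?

river: ρ → (-14,20,4)
river: ρ → (4,20,-14)
river: ρ → (-14,8,10)
river: ρ → (10,12,-12)
river: ρ → (-12,12,10)
river: ρ → (10,8,-14)
closes: descent 0, river 6
min |a| on river = 4

4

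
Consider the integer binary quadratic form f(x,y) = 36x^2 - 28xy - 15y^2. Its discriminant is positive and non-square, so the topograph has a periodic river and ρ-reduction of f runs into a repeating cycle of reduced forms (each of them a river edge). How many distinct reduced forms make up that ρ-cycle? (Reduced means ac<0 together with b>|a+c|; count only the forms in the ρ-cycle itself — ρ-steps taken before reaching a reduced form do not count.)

D = 2944, ⌊√D⌋ = 54
descent: ρ → (-15,28,36)  [lands on river]
river: ρ → (36,44,-7)
river: ρ → (-7,54,1)
river: ρ → (1,54,-7)
river: ρ → (-7,44,36)
river: ρ → (36,28,-15)
river: ρ → (-15,32,32)
river: ρ → (32,32,-15)
ρ-cycle length = 8 (tail of 1 descent step not counted)

8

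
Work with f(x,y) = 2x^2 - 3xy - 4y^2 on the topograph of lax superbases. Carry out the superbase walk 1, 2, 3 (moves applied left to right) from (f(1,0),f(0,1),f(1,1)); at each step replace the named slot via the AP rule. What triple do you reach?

start (2,-4,-5) = (f(1,0),f(0,1),f(1,1))
replace slot 1: 2·((-4)+(-5)) − 2 = -20 → (-20,-4,-5)
replace slot 2: 2·((-20)+(-5)) − (-4) = -46 → (-20,-46,-5)
replace slot 3: 2·((-20)+(-46)) − (-5) = -127 → (-20,-46,-127)

-20,-46,-127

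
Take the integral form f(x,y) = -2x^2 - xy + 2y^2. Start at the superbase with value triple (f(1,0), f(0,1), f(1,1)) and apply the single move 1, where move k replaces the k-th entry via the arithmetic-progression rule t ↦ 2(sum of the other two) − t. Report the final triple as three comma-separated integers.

start (-2,2,-1) = (f(1,0),f(0,1),f(1,1))
replace slot 1: 2·(2+(-1)) − (-2) = 4 → (4,2,-1)

4,2,-1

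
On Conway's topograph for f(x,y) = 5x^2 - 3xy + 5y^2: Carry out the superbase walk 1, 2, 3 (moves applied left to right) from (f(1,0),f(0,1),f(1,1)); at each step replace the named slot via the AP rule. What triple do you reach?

start (5,5,7) = (f(1,0),f(0,1),f(1,1))
replace slot 1: 2·(5+7) − 5 = 19 → (19,5,7)
replace slot 2: 2·(19+7) − 5 = 47 → (19,47,7)
replace slot 3: 2·(19+47) − 7 = 125 → (19,47,125)

19,47,125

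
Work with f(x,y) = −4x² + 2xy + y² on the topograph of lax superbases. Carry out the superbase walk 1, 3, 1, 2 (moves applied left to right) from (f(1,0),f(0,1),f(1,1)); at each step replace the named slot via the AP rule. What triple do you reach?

start (-4,1,-1) = (f(1,0),f(0,1),f(1,1))
replace slot 1: 2·(1+(-1)) − (-4) = 4 → (4,1,-1)
replace slot 3: 2·(4+1) − (-1) = 11 → (4,1,11)
replace slot 1: 2·(1+11) − 4 = 20 → (20,1,11)
replace slot 2: 2·(20+11) − 1 = 61 → (20,61,11)

20,61,11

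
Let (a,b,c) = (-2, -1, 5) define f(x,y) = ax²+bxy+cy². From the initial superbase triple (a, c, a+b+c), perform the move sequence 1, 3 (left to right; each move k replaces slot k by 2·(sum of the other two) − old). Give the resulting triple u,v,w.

start (-2,5,2) = (f(1,0),f(0,1),f(1,1))
replace slot 1: 2·(5+2) − (-2) = 16 → (16,5,2)
replace slot 3: 2·(16+5) − 2 = 40 → (16,5,40)

16,5,40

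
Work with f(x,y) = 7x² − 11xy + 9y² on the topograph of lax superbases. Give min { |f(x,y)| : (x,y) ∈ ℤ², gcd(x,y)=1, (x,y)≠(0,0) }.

translate: b→3 (≡-11 mod 14), so (7,-11,9)→(7,3,5)
flip: (7,3,5)→(5,-3,7)
reduced (well bottom): (5,-3,7) with a≤c, −a<b≤a
well minimum = a = 5

5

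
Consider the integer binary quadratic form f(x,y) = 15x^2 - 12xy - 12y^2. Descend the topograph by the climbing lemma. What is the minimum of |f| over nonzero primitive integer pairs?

descent: ρ → (-12,12,15)  [lands on river]
river: ρ → (15,18,-9)
river: ρ → (-9,18,15)
river: ρ → (15,12,-12)
closes: descent 1, river 4
min |a| on river = 9

9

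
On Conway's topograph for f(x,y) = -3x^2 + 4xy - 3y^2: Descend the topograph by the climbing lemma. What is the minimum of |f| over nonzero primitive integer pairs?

translate: b→2 (≡-4 mod 6), so (3,-4,3)→(3,2,2)
flip: (3,2,2)→(2,-2,3)
translate: b→2 (≡-2 mod 4), so (2,-2,3)→(2,2,3)
reduced (well bottom): (2,2,3) with a≤c, −a<b≤a
well minimum |f| = |-2| = 2 (negative-definite)

2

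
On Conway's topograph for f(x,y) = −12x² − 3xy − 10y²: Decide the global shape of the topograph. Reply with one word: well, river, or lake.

D = b²−4ac = (-3)² − 4·(-12)·(-10) = -471
D < 0 ⇒ definite ⇒ every region one sign ⇒ single well

well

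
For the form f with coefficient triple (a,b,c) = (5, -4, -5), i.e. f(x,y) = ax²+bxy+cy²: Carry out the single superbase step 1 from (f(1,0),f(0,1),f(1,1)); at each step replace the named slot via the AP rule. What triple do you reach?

start (5,-5,-4) = (f(1,0),f(0,1),f(1,1))
replace slot 1: 2·((-5)+(-4)) − 5 = -23 → (-23,-5,-4)

-23,-5,-4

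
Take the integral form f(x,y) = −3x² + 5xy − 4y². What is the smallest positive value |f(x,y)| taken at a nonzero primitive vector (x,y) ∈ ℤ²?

translate: b→1 (≡-5 mod 6), so (3,-5,4)→(3,1,2)
flip: (3,1,2)→(2,-1,3)
reduced (well bottom): (2,-1,3) with a≤c, −a<b≤a
well minimum |f| = |-2| = 2 (negative-definite)

2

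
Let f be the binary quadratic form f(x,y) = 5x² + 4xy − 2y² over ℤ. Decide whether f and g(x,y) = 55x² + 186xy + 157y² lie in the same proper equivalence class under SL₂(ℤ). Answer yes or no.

D₁ = 56, D₂ = 56
river cycle of f (length 4): (-2, 4, 5), (5, 6, -1), (-1, 6, 5), (5, 4, -2)
river cycle of g (length 4): (5, 4, -2), (-2, 4, 5), (5, 6, -1), (-1, 6, 5)
cycles coincide ⇒ equivalent

yes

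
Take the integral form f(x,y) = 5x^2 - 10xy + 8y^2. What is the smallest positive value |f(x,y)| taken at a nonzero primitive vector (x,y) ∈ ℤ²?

translate: b→0 (≡-10 mod 10), so (5,-10,8)→(5,0,3)
flip: (5,0,3)→(3,0,5)
reduced (well bottom): (3,0,5) with a≤c, −a<b≤a
well minimum = a = 3

3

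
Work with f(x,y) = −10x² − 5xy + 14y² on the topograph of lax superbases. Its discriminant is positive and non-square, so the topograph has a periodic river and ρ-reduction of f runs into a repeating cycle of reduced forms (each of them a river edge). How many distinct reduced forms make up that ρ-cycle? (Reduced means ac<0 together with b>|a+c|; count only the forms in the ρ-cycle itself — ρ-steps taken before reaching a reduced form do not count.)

D = 585, ⌊√D⌋ = 24
descent: ρ → (14,5,-10)  [lands on river]
river: ρ → (-10,15,9)
river: ρ → (9,21,-4)
river: ρ → (-4,19,14)
river: ρ → (14,9,-9)
river: ρ → (-9,9,14)
river: ρ → (14,19,-4)
river: ρ → (-4,21,9)
river: ρ → (9,15,-10)
river: ρ → (-10,5,14)
river: ρ → (14,23,-1)
river: ρ → (-1,23,14)
ρ-cycle length = 12 (tail of 1 descent step not counted)

12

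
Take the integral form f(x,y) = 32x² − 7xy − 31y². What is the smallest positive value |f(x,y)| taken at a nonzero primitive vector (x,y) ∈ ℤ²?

descent: ρ → (-31,7,32)  [lands on river]
river: ρ → (32,57,-6)
river: ρ → (-6,63,2)
river: ρ → (2,61,-37)
river: ρ → (-37,13,26)
river: ρ → (26,39,-24)
river: ρ → (-24,57,8)
river: ρ → (8,55,-31)
closes: descent 1, river 8
min |a| on river = 2

2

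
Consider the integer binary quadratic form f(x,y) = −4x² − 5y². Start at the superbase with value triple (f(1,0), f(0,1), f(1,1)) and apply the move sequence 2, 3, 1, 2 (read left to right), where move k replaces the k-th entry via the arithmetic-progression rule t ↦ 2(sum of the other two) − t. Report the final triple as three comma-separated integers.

start (-4,-5,-9) = (f(1,0),f(0,1),f(1,1))
replace slot 2: 2·((-4)+(-9)) − (-5) = -21 → (-4,-21,-9)
replace slot 3: 2·((-4)+(-21)) − (-9) = -41 → (-4,-21,-41)
replace slot 1: 2·((-21)+(-41)) − (-4) = -120 → (-120,-21,-41)
replace slot 2: 2·((-120)+(-41)) − (-21) = -301 → (-120,-301,-41)

-120,-301,-41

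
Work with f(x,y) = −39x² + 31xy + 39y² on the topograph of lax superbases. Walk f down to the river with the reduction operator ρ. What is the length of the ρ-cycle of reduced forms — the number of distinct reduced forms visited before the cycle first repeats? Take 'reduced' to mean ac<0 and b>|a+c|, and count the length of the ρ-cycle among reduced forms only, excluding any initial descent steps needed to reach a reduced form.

D = 7045, ⌊√D⌋ = 83
river: ρ → (39,47,-31)
river: ρ → (-31,77,9)
river: ρ → (9,67,-71)
river: ρ → (-71,75,5)
river: ρ → (5,75,-71)
river: ρ → (-71,67,9)
river: ρ → (9,77,-31)
river: ρ → (-31,47,39)
river: ρ → (39,31,-39)
river: ρ → (-39,47,31)
river: ρ → (31,77,-9)
river: ρ → (-9,67,71)
river: ρ → (71,75,-5)
river: ρ → (-5,75,71)
river: ρ → (71,67,-9)
river: ρ → (-9,77,31)
river: ρ → (31,47,-39)
river: ρ → (-39,31,39)
ρ-cycle length = 18 (tail of 0 descent steps not counted)

18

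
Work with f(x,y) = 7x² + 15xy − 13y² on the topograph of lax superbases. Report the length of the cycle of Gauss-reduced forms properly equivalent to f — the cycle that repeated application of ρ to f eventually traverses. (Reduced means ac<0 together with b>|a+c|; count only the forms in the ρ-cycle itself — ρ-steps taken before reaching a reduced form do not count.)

D = 589, ⌊√D⌋ = 24
river: ρ → (-13,11,9)
river: ρ → (9,7,-15)
river: ρ → (-15,23,1)
river: ρ → (1,23,-15)
river: ρ → (-15,7,9)
river: ρ → (9,11,-13)
river: ρ → (-13,15,7)
river: ρ → (7,13,-15)
river: ρ → (-15,17,5)
river: ρ → (5,23,-3)
river: ρ → (-3,19,19)
river: ρ → (19,19,-3)
river: ρ → (-3,23,5)
river: ρ → (5,17,-15)
river: ρ → (-15,13,7)
river: ρ → (7,15,-13)
ρ-cycle length = 16 (tail of 0 descent steps not counted)

16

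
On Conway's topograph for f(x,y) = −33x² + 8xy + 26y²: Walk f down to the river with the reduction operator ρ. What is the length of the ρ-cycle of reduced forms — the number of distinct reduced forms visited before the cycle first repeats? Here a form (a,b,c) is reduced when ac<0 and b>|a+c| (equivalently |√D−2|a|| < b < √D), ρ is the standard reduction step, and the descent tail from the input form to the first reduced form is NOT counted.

D = 3496, ⌊√D⌋ = 59
river: ρ → (26,44,-15)
river: ρ → (-15,46,23)
river: ρ → (23,46,-15)
river: ρ → (-15,44,26)
river: ρ → (26,8,-33)
river: ρ → (-33,58,1)
river: ρ → (1,58,-33)
river: ρ → (-33,8,26)
ρ-cycle length = 8 (tail of 0 descent steps not counted)

8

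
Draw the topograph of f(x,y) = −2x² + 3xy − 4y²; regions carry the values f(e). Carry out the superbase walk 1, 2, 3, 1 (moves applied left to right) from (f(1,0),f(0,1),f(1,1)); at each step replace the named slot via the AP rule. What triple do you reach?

start (-2,-4,-3) = (f(1,0),f(0,1),f(1,1))
replace slot 1: 2·((-4)+(-3)) − (-2) = -12 → (-12,-4,-3)
replace slot 2: 2·((-12)+(-3)) − (-4) = -26 → (-12,-26,-3)
replace slot 3: 2·((-12)+(-26)) − (-3) = -73 → (-12,-26,-73)
replace slot 1: 2·((-26)+(-73)) − (-12) = -186 → (-186,-26,-73)

-186,-26,-73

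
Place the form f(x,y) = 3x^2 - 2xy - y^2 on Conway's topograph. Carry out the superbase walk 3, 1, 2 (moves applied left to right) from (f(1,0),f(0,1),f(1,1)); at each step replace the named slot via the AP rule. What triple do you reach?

start (3,-1,0) = (f(1,0),f(0,1),f(1,1))
replace slot 3: 2·(3+(-1)) − 0 = 4 → (3,-1,4)
replace slot 1: 2·((-1)+4) − 3 = 3 → (3,-1,4)
replace slot 2: 2·(3+4) − (-1) = 15 → (3,15,4)

3,15,4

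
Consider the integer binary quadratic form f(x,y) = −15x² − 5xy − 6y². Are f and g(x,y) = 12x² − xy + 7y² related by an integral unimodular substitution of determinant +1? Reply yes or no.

D₁ = -335, D₂ = -335
f is negative-definite; reduce −f:
−f: flip: (15,5,6)→(6,-5,15)
−f: reduced (well bottom): (6,-5,15) with a≤c, −a<b≤a
flip sign back: reduced form of f is (-6,5,-15)
g: flip: (12,-1,7)→(7,1,12)
g: reduced (well bottom): (7,1,12) with a≤c, −a<b≤a
reduced forms (-6, 5, -15) vs (7, 1, 12) ⇒ inequivalent

no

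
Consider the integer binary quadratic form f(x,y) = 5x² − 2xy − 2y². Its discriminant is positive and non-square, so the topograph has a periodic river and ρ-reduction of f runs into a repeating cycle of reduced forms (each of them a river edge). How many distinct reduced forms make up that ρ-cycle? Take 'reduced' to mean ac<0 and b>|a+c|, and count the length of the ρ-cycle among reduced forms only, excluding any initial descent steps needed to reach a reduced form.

D = 44, ⌊√D⌋ = 6
descent: ρ → (-2,6,1)  [lands on river]
river: ρ → (1,6,-2)
ρ-cycle length = 2 (tail of 1 descent step not counted)

2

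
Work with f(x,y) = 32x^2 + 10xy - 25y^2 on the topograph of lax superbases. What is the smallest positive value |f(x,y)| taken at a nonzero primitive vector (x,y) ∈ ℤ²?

river: ρ → (-25,40,17)
river: ρ → (17,28,-37)
river: ρ → (-37,46,8)
river: ρ → (8,50,-25)
river: ρ → (-25,50,8)
river: ρ → (8,46,-37)
river: ρ → (-37,28,17)
river: ρ → (17,40,-25)
river: ρ → (-25,10,32)
river: ρ → (32,54,-3)
river: ρ → (-3,54,32)
river: ρ → (32,10,-25)
closes: descent 0, river 12
min |a| on river = 3

3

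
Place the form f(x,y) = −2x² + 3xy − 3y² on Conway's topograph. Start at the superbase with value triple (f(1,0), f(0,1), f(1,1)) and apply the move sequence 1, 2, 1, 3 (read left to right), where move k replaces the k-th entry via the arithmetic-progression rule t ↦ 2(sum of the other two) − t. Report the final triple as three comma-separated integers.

start (-2,-3,-2) = (f(1,0),f(0,1),f(1,1))
replace slot 1: 2·((-3)+(-2)) − (-2) = -8 → (-8,-3,-2)
replace slot 2: 2·((-8)+(-2)) − (-3) = -17 → (-8,-17,-2)
replace slot 1: 2·((-17)+(-2)) − (-8) = -30 → (-30,-17,-2)
replace slot 3: 2·((-30)+(-17)) − (-2) = -92 → (-30,-17,-92)

-30,-17,-92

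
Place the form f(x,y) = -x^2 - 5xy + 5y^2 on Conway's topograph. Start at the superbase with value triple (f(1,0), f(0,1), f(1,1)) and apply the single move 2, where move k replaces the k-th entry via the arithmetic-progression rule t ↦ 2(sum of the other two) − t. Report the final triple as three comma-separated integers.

start (-1,5,-1) = (f(1,0),f(0,1),f(1,1))
replace slot 2: 2·((-1)+(-1)) − 5 = -9 → (-1,-9,-1)

-1,-9,-1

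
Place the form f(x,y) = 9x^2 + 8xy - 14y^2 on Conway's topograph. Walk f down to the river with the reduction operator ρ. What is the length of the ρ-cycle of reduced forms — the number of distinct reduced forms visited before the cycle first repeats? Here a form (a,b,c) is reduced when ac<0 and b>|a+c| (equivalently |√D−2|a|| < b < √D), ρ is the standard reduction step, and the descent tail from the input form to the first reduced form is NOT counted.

D = 568, ⌊√D⌋ = 23
river: ρ → (-14,20,3)
river: ρ → (3,22,-7)
river: ρ → (-7,20,6)
river: ρ → (6,16,-13)
river: ρ → (-13,10,9)
river: ρ → (9,8,-14)
ρ-cycle length = 6 (tail of 0 descent steps not counted)

6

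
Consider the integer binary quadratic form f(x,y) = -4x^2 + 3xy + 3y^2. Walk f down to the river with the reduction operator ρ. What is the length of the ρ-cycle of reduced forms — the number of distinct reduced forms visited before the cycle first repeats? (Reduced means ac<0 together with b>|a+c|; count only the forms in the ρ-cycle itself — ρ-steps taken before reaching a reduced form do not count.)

D = 57, ⌊√D⌋ = 7
river: ρ → (3,3,-4)
river: ρ → (-4,5,2)
river: ρ → (2,7,-1)
river: ρ → (-1,7,2)
river: ρ → (2,5,-4)
river: ρ → (-4,3,3)
ρ-cycle length = 6 (tail of 0 descent steps not counted)

6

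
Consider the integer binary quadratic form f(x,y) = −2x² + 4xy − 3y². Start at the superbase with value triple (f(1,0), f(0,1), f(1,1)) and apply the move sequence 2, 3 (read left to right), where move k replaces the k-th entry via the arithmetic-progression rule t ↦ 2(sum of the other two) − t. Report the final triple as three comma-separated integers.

start (-2,-3,-1) = (f(1,0),f(0,1),f(1,1))
replace slot 2: 2·((-2)+(-1)) − (-3) = -3 → (-2,-3,-1)
replace slot 3: 2·((-2)+(-3)) − (-1) = -9 → (-2,-3,-9)

-2,-3,-9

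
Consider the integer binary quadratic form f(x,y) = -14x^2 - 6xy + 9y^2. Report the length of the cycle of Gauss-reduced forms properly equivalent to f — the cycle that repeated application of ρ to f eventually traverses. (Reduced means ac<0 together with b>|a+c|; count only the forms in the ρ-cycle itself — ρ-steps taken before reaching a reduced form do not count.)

D = 540, ⌊√D⌋ = 23
descent: ρ → (9,6,-14)  [lands on river]
river: ρ → (-14,22,1)
river: ρ → (1,22,-14)
river: ρ → (-14,6,9)
river: ρ → (9,12,-11)
river: ρ → (-11,10,10)
river: ρ → (10,10,-11)
river: ρ → (-11,12,9)
ρ-cycle length = 8 (tail of 1 descent step not counted)

8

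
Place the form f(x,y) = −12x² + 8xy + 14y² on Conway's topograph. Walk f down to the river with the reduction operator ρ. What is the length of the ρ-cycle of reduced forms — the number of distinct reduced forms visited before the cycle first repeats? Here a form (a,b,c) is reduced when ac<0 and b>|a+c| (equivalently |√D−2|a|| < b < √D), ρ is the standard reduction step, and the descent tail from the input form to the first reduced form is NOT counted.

D = 736, ⌊√D⌋ = 27
river: ρ → (14,20,-6)
river: ρ → (-6,16,20)
river: ρ → (20,24,-2)
river: ρ → (-2,24,20)
river: ρ → (20,16,-6)
river: ρ → (-6,20,14)
river: ρ → (14,8,-12)
river: ρ → (-12,16,10)
river: ρ → (10,24,-4)
river: ρ → (-4,24,10)
river: ρ → (10,16,-12)
river: ρ → (-12,8,14)
ρ-cycle length = 12 (tail of 0 descent steps not counted)

12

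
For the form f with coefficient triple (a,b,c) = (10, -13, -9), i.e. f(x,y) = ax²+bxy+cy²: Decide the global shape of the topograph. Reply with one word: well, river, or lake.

D = b²−4ac = (-13)² − 4·10·(-9) = 529
D = 23² is a perfect square ⇒ form factors over ℤ ⇒ lakes

lake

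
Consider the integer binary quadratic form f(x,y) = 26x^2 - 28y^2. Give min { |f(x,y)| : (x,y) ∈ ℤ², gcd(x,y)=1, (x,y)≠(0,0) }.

descent: ρ → (-28,0,26)
descent: ρ → (26,52,-2)  [lands on river]
river: ρ → (-2,52,26)
closes: descent 2, river 2
min |a| on river = 2

2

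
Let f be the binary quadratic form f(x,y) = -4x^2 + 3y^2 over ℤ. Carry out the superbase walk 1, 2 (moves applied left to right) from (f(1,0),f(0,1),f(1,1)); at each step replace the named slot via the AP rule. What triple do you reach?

start (-4,3,-1) = (f(1,0),f(0,1),f(1,1))
replace slot 1: 2·(3+(-1)) − (-4) = 8 → (8,3,-1)
replace slot 2: 2·(8+(-1)) − 3 = 11 → (8,11,-1)

8,11,-1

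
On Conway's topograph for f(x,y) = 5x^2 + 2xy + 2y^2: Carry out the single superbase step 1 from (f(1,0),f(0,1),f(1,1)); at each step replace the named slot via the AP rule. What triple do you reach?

start (5,2,9) = (f(1,0),f(0,1),f(1,1))
replace slot 1: 2·(2+9) − 5 = 17 → (17,2,9)

17,2,9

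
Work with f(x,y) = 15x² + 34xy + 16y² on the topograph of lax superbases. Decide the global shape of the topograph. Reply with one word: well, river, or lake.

D = b²−4ac = 34² − 4·15·16 = 196
D = 14² is a perfect square ⇒ form factors over ℤ ⇒ lakes

lake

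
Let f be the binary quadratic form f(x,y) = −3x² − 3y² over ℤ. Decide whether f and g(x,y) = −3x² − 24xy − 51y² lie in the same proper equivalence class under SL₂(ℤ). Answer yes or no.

D₁ = -36, D₂ = -36
f is negative-definite; reduce −f:
−f: reduced (well bottom): (3,0,3) with a≤c, −a<b≤a
flip sign back: reduced form of f is (-3,0,-3)
g is negative-definite; reduce −g:
−g: translate: b→0 (≡24 mod 6), so (3,24,51)→(3,0,3)
−g: reduced (well bottom): (3,0,3) with a≤c, −a<b≤a
flip sign back: reduced form of g is (-3,0,-3)
reduced forms (-3, 0, -3) vs (-3, 0, -3) ⇒ equivalent

yes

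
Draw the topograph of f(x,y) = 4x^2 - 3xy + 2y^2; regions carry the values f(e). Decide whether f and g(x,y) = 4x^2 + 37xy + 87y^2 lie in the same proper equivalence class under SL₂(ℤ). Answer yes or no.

D₁ = -23, D₂ = -23
f: flip: (4,-3,2)→(2,3,4)
f: translate: b→-1 (≡3 mod 4), so (2,3,4)→(2,-1,3)
f: reduced (well bottom): (2,-1,3) with a≤c, −a<b≤a
g: translate: b→-3 (≡37 mod 8), so (4,37,87)→(4,-3,2)
g: flip: (4,-3,2)→(2,3,4)
g: translate: b→-1 (≡3 mod 4), so (2,3,4)→(2,-1,3)
g: reduced (well bottom): (2,-1,3) with a≤c, −a<b≤a
reduced forms (2, -1, 3) vs (2, -1, 3) ⇒ equivalent

yes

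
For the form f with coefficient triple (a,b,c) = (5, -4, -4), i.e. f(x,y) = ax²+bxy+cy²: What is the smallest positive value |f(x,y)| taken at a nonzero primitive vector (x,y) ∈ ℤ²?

descent: ρ → (-4,4,5)  [lands on river]
river: ρ → (5,6,-3)
river: ρ → (-3,6,5)
river: ρ → (5,4,-4)
closes: descent 1, river 4
min |a| on river = 3

3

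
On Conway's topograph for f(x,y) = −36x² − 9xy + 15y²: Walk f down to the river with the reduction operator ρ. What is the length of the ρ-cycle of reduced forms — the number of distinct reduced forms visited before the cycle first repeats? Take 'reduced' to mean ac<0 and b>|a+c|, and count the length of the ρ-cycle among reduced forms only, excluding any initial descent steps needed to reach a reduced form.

D = 2241, ⌊√D⌋ = 47
descent: ρ → (15,39,-12)  [lands on river]
river: ρ → (-12,33,24)
river: ρ → (24,15,-21)
river: ρ → (-21,27,18)
river: ρ → (18,45,-3)
river: ρ → (-3,45,18)
river: ρ → (18,27,-21)
river: ρ → (-21,15,24)
river: ρ → (24,33,-12)
river: ρ → (-12,39,15)
river: ρ → (15,21,-30)
river: ρ → (-30,39,6)
river: ρ → (6,45,-9)
river: ρ → (-9,45,6)
river: ρ → (6,39,-30)
river: ρ → (-30,21,15)
ρ-cycle length = 16 (tail of 1 descent step not counted)

16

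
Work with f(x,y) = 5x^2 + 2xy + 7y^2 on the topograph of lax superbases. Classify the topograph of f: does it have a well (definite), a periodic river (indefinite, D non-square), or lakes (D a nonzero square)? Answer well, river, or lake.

D = b²−4ac = 2² − 4·5·7 = -136
D < 0 ⇒ definite ⇒ every region one sign ⇒ single well

well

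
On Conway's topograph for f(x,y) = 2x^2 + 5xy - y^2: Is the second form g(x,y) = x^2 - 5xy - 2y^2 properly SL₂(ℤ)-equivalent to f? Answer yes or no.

D₁ = 33, D₂ = 33
river cycle of f (length 4): (-1, 5, 2), (2, 3, -3), (-3, 3, 2), (2, 5, -1)
river cycle of g (length 4): (-2, 5, 1), (1, 5, -2), (-2, 3, 3), (3, 3, -2)
cycles differ ⇒ inequivalent

no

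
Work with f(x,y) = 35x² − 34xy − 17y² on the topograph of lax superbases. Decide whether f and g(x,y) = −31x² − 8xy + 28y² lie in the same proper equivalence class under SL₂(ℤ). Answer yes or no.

D₁ = 3536, D₂ = 3536
river cycle of f (length 8): (-17, 34, 35), (35, 36, -16), (-16, 28, 43), (43, 58, -1), (-1, 58, 43), (43, 28, -16), (-16, 36, 35), (35, 34, -17)
river cycle of g (length 8): (28, 8, -31), (-31, 54, 5), (5, 56, -20), (-20, 24, 37), (37, 50, -7), (-7, 48, 44), (44, 40, -11), (-11, 48, 28)
cycles differ ⇒ inequivalent

no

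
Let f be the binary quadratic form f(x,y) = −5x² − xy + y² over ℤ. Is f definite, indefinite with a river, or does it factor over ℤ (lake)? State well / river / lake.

D = b²−4ac = (-1)² − 4·(-5)·1 = 21
D > 0 non-square ⇒ indefinite ⇒ periodic river

river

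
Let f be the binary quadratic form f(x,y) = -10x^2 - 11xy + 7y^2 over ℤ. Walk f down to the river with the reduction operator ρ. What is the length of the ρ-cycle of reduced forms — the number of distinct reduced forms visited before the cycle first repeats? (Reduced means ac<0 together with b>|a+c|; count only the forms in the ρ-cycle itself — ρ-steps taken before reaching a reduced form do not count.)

D = 401, ⌊√D⌋ = 20
descent: ρ → (7,11,-10)  [lands on river]
river: ρ → (-10,9,8)
river: ρ → (8,7,-11)
river: ρ → (-11,15,4)
river: ρ → (4,17,-7)
river: ρ → (-7,11,10)
river: ρ → (10,9,-8)
river: ρ → (-8,7,11)
river: ρ → (11,15,-4)
river: ρ → (-4,17,7)
ρ-cycle length = 10 (tail of 1 descent step not counted)

10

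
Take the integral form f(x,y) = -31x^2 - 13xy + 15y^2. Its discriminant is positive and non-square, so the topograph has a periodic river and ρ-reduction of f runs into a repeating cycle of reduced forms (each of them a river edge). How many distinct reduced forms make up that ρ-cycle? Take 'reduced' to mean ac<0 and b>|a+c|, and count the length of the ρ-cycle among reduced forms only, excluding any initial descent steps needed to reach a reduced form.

D = 2029, ⌊√D⌋ = 45
descent: ρ → (15,43,-3)  [lands on river]
river: ρ → (-3,41,29)
river: ρ → (29,17,-15)
river: ρ → (-15,43,3)
river: ρ → (3,41,-29)
river: ρ → (-29,17,15)
ρ-cycle length = 6 (tail of 1 descent step not counted)

6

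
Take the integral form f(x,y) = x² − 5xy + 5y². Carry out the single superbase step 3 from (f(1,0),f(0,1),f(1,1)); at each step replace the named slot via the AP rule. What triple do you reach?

start (1,5,1) = (f(1,0),f(0,1),f(1,1))
replace slot 3: 2·(1+5) − 1 = 11 → (1,5,11)

1,5,11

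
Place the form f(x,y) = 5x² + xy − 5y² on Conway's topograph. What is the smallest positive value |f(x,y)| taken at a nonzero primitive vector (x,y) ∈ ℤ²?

river: ρ → (-5,9,1)
river: ρ → (1,9,-5)
river: ρ → (-5,1,5)
river: ρ → (5,9,-1)
river: ρ → (-1,9,5)
river: ρ → (5,1,-5)
closes: descent 0, river 6
min |a| on river = 1

1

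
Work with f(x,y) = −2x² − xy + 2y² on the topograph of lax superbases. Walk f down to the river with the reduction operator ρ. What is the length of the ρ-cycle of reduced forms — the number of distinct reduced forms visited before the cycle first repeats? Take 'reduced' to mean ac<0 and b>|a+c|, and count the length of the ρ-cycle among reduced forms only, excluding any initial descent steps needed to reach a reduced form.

D = 17, ⌊√D⌋ = 4
descent: ρ → (2,1,-2)  [lands on river]
river: ρ → (-2,3,1)
river: ρ → (1,3,-2)
river: ρ → (-2,1,2)
river: ρ → (2,3,-1)
river: ρ → (-1,3,2)
ρ-cycle length = 6 (tail of 1 descent step not counted)

6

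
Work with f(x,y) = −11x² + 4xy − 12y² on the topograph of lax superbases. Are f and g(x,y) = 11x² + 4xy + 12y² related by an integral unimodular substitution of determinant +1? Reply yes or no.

D₁ = -512, D₂ = -512
f is negative-definite; reduce −f:
−f: reduced (well bottom): (11,-4,12) with a≤c, −a<b≤a
flip sign back: reduced form of f is (-11,4,-12)
g: reduced (well bottom): (11,4,12) with a≤c, −a<b≤a
reduced forms (-11, 4, -12) vs (11, 4, 12) ⇒ inequivalent

no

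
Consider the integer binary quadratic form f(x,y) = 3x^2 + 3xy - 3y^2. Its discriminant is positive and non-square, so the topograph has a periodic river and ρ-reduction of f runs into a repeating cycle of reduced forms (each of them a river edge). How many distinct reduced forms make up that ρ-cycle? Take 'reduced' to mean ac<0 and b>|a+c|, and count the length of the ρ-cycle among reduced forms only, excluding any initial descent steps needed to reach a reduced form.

D = 45, ⌊√D⌋ = 6
river: ρ → (-3,3,3)
river: ρ → (3,3,-3)
ρ-cycle length = 2 (tail of 0 descent steps not counted)

2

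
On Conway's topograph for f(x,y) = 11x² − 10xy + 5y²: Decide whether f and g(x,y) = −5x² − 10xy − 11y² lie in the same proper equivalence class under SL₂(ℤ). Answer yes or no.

D₁ = -120, D₂ = -120
f: flip: (11,-10,5)→(5,10,11)
f: translate: b→0 (≡10 mod 10), so (5,10,11)→(5,0,6)
f: reduced (well bottom): (5,0,6) with a≤c, −a<b≤a
g is negative-definite; reduce −g:
−g: translate: b→0 (≡10 mod 10), so (5,10,11)→(5,0,6)
−g: reduced (well bottom): (5,0,6) with a≤c, −a<b≤a
flip sign back: reduced form of g is (-5,0,-6)
reduced forms (5, 0, 6) vs (-5, 0, -6) ⇒ inequivalent

no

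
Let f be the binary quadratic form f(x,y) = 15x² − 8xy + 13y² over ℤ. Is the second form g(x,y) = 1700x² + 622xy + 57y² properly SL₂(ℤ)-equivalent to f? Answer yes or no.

D₁ = -716, D₂ = -716
f: flip: (15,-8,13)→(13,8,15)
f: reduced (well bottom): (13,8,15) with a≤c, −a<b≤a
g: flip: (1700,622,57)→(57,-622,1700)
g: translate: b→-52 (≡-622 mod 114), so (57,-622,1700)→(57,-52,15)
g: flip: (57,-52,15)→(15,52,57)
g: translate: b→-8 (≡52 mod 30), so (15,52,57)→(15,-8,13)
g: flip: (15,-8,13)→(13,8,15)
g: reduced (well bottom): (13,8,15) with a≤c, −a<b≤a
reduced forms (13, 8, 15) vs (13, 8, 15) ⇒ equivalent

yes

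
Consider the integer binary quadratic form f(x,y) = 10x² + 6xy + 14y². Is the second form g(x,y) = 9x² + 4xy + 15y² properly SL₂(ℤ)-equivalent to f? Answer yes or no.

D₁ = -524, D₂ = -524
f: reduced (well bottom): (10,6,14) with a≤c, −a<b≤a
g: reduced (well bottom): (9,4,15) with a≤c, −a<b≤a
reduced forms (10, 6, 14) vs (9, 4, 15) ⇒ inequivalent

no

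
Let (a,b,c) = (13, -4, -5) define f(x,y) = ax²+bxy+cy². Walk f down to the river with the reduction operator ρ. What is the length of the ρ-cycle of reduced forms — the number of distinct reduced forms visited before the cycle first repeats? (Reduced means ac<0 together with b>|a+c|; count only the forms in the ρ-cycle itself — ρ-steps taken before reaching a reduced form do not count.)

D = 276, ⌊√D⌋ = 16
descent: ρ → (-5,14,4)  [lands on river]
river: ρ → (4,10,-11)
river: ρ → (-11,12,3)
river: ρ → (3,12,-11)
river: ρ → (-11,10,4)
river: ρ → (4,14,-5)
river: ρ → (-5,16,1)
river: ρ → (1,16,-5)
ρ-cycle length = 8 (tail of 1 descent step not counted)

8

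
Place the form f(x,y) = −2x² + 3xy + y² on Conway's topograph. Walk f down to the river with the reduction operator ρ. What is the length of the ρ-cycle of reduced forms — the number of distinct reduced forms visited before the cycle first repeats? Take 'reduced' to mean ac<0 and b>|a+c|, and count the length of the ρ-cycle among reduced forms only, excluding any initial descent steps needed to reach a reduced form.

D = 17, ⌊√D⌋ = 4
river: ρ → (1,3,-2)
river: ρ → (-2,1,2)
river: ρ → (2,3,-1)
river: ρ → (-1,3,2)
river: ρ → (2,1,-2)
river: ρ → (-2,3,1)
ρ-cycle length = 6 (tail of 0 descent steps not counted)

6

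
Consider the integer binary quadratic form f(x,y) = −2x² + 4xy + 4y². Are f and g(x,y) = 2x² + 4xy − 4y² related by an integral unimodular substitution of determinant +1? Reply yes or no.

D₁ = 48, D₂ = 48
river cycle of f (length 2): (4, 4, -2), (-2, 4, 4)
river cycle of g (length 2): (-4, 4, 2), (2, 4, -4)
cycles differ ⇒ inequivalent

no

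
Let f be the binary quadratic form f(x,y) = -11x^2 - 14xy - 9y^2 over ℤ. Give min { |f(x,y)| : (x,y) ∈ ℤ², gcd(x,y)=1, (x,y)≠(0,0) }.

translate: b→-8 (≡14 mod 22), so (11,14,9)→(11,-8,6)
flip: (11,-8,6)→(6,8,11)
translate: b→-4 (≡8 mod 12), so (6,8,11)→(6,-4,9)
reduced (well bottom): (6,-4,9) with a≤c, −a<b≤a
well minimum |f| = |-6| = 6 (negative-definite)

6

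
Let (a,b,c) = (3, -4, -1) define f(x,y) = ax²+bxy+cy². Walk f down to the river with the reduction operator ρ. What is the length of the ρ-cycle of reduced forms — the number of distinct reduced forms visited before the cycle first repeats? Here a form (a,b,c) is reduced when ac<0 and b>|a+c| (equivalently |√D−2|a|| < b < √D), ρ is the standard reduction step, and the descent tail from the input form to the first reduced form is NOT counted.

D = 28, ⌊√D⌋ = 5
descent: ρ → (-1,4,3)  [lands on river]
river: ρ → (3,2,-2)
river: ρ → (-2,2,3)
river: ρ → (3,4,-1)
ρ-cycle length = 4 (tail of 1 descent step not counted)

4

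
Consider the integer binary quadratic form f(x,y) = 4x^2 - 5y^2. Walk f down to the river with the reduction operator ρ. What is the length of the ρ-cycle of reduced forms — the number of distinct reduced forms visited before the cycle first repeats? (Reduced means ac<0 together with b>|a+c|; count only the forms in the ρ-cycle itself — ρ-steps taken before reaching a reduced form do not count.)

D = 80, ⌊√D⌋ = 8
descent: ρ → (-5,0,4)
descent: ρ → (4,8,-1)  [lands on river]
river: ρ → (-1,8,4)
ρ-cycle length = 2 (tail of 2 descent steps not counted)

2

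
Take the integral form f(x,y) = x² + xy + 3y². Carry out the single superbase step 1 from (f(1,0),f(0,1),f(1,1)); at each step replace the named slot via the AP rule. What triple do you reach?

start (1,3,5) = (f(1,0),f(0,1),f(1,1))
replace slot 1: 2·(3+5) − 1 = 15 → (15,3,5)

15,3,5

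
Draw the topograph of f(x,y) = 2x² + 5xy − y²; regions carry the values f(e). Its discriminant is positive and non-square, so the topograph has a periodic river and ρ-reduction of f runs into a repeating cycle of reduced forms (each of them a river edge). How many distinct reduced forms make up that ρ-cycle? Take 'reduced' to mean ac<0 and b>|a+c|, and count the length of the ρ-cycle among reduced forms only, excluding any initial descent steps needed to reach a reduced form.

D = 33, ⌊√D⌋ = 5
river: ρ → (-1,5,2)
river: ρ → (2,3,-3)
river: ρ → (-3,3,2)
river: ρ → (2,5,-1)
ρ-cycle length = 4 (tail of 0 descent steps not counted)

4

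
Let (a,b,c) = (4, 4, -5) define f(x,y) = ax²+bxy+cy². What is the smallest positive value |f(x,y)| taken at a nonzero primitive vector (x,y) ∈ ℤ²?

river: ρ → (-5,6,3)
river: ρ → (3,6,-5)
river: ρ → (-5,4,4)
river: ρ → (4,4,-5)
closes: descent 0, river 4
min |a| on river = 3

3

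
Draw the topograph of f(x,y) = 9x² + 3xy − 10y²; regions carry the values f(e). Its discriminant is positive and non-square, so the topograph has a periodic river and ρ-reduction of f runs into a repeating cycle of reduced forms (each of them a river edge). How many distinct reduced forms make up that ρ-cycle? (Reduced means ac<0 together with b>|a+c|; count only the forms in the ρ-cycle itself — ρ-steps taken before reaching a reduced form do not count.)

D = 369, ⌊√D⌋ = 19
river: ρ → (-10,17,2)
river: ρ → (2,19,-1)
river: ρ → (-1,19,2)
river: ρ → (2,17,-10)
river: ρ → (-10,3,9)
river: ρ → (9,15,-4)
river: ρ → (-4,17,5)
river: ρ → (5,13,-10)
river: ρ → (-10,7,8)
river: ρ → (8,9,-9)
river: ρ → (-9,9,8)
river: ρ → (8,7,-10)
river: ρ → (-10,13,5)
river: ρ → (5,17,-4)
river: ρ → (-4,15,9)
river: ρ → (9,3,-10)
ρ-cycle length = 16 (tail of 0 descent steps not counted)

16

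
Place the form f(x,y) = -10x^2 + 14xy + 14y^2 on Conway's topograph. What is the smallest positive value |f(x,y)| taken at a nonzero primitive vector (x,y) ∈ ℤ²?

river: ρ → (14,14,-10)
river: ρ → (-10,26,2)
river: ρ → (2,26,-10)
river: ρ → (-10,14,14)
closes: descent 0, river 4
min |a| on river = 2

2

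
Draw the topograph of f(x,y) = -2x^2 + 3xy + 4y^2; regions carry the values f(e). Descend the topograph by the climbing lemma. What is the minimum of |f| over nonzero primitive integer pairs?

river: ρ → (4,5,-1)
river: ρ → (-1,5,4)
river: ρ → (4,3,-2)
river: ρ → (-2,5,2)
river: ρ → (2,3,-4)
river: ρ → (-4,5,1)
river: ρ → (1,5,-4)
river: ρ → (-4,3,2)
river: ρ → (2,5,-2)
river: ρ → (-2,3,4)
closes: descent 0, river 10
min |a| on river = 1

1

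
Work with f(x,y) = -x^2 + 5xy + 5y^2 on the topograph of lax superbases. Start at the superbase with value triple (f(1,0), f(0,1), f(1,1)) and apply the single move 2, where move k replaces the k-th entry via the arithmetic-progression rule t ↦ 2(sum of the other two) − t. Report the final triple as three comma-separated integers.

start (-1,5,9) = (f(1,0),f(0,1),f(1,1))
replace slot 2: 2·((-1)+9) − 5 = 11 → (-1,11,9)

-1,11,9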